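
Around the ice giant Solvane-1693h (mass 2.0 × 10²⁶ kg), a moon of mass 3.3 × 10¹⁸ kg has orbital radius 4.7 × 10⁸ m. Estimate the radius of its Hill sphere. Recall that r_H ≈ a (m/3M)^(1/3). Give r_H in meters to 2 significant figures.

8.3 × 10⁵ m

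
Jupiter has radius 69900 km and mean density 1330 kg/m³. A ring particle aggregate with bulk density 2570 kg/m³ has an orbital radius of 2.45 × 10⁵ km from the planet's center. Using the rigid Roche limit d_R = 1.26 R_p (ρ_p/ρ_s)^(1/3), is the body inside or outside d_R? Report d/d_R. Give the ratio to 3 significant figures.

outside; d/d_R ≈ 3.46

d_R = 1.26 × (69900 km) × (1330/2570)^(1/3) = 70710 km
d/d_R = (2.45 × 10⁵) / (70710) = 3.46
Since d/d_R > 1, the body is outside the Roche limit.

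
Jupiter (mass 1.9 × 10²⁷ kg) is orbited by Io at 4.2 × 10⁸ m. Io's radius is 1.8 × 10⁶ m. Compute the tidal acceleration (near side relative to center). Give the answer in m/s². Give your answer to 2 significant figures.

6.2 × 10⁻³ m/s²

Δa = 2GMr/d³
   = 2 × (6.674 × 10⁻¹¹) × (1.9 × 10²⁷) × (1.8 × 10⁶) / (4.2 × 10⁸)³
   = 6.2 × 10⁻³ m/s²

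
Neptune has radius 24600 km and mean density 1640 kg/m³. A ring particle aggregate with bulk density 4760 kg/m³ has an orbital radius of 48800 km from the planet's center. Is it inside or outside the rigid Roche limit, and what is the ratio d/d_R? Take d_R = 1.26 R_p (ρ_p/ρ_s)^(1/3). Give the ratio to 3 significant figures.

outside; d/d_R ≈ 2.25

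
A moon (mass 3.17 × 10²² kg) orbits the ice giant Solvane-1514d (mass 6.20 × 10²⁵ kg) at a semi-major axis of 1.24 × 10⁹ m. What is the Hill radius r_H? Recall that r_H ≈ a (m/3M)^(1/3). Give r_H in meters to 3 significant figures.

6.87 × 10⁷ m

r_H ≈ a (m/3M)^(1/3)
    = (1.24 × 10⁹) × (3.17 × 10²² / (3 × 6.20 × 10²⁵))^(1/3)
    = 6.87 × 10⁷ m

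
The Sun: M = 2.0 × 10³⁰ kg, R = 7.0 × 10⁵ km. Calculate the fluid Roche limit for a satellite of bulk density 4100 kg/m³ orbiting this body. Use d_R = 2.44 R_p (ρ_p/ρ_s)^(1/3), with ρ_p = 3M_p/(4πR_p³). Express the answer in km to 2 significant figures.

1.2 × 10⁶ km

ρ_p = 3M_p/(4πR_p³) = 3 × (2.0 × 10³⁰) / (4π × (7.0 × 10⁸ m)³) = 1400 kg/m³
d_R = 2.44 × 7.0 × 10⁵ km × (1400/4100)^(1/3)
    = 1.2 × 10⁶ km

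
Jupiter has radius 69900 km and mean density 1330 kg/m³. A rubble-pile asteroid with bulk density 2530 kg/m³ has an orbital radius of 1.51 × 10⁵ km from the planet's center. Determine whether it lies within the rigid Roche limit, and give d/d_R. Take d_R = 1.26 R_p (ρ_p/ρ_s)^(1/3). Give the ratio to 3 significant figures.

d_R = 1.26 × (69900 km) × (1330/2530)^(1/3) = 71080 km
d/d_R = (1.51 × 10⁵) / (71080) = 2.12
Since d/d_R > 1, the body is outside the Roche limit.

outside; d/d_R ≈ 2.12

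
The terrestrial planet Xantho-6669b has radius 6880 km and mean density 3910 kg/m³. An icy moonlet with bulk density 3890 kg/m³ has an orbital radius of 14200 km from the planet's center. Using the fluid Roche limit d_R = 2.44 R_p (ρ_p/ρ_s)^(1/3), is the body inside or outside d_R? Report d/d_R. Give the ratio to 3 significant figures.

d_R = 2.44 × (6880 km) × (3910/3890)^(1/3) = 16820 km
d/d_R = (14200) / (16820) = 0.844
Since d/d_R < 1, the body is inside the Roche limit.

inside; d/d_R ≈ 0.844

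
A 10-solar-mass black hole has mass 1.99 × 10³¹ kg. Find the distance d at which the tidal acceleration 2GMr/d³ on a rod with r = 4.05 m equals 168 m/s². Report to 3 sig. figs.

4.00 × 10⁶ m

2GMr/d³ = a_tidal  ⇒  d = (2GMr / a_tidal)^(1/3)
d = (2 × 6.674×10⁻¹¹ × (1.99 × 10³¹) × (4.05) / (168))^(1/3)
  = 4.00 × 10⁶ m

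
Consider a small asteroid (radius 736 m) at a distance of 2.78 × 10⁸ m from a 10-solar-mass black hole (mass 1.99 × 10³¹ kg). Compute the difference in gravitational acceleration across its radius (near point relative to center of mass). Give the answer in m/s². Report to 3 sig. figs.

Δa = 2GMr/d³
   = 2 × (6.674 × 10⁻¹¹) × (1.99 × 10³¹) × (736) / (2.78 × 10⁸)³
   = 9.10 × 10⁻² m/s²

9.10 × 10⁻² m/s²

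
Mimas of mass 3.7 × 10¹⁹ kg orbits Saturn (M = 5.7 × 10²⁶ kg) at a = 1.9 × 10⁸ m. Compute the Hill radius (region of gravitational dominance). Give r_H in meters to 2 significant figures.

r_H ≈ a (m/3M)^(1/3)
    = (1.9 × 10⁸) × (3.7 × 10¹⁹ / (3 × 5.7 × 10²⁶))^(1/3)
    = 5.3 × 10⁵ m

5.3 × 10⁵ m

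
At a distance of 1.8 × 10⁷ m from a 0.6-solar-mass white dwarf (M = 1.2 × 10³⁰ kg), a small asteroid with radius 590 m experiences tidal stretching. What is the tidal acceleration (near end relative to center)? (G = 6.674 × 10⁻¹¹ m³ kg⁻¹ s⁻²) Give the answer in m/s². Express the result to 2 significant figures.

1.6 × 10¹ m/s²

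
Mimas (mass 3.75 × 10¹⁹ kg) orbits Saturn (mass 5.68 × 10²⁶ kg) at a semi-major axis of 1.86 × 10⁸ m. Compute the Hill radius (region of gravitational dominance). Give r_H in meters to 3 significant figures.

r_H ≈ a (m/3M)^(1/3)
    = (1.86 × 10⁸) × (3.75 × 10¹⁹ / (3 × 5.68 × 10²⁶))^(1/3)
    = 5.21 × 10⁵ m

5.21 × 10⁵ m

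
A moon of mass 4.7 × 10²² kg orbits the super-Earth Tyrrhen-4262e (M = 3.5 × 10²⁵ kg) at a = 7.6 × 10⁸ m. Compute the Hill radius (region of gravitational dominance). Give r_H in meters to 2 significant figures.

r_H ≈ a (m/3M)^(1/3)
    = (7.6 × 10⁸) × (4.7 × 10²² / (3 × 3.5 × 10²⁵))^(1/3)
    = 5.8 × 10⁷ m

5.8 × 10⁷ m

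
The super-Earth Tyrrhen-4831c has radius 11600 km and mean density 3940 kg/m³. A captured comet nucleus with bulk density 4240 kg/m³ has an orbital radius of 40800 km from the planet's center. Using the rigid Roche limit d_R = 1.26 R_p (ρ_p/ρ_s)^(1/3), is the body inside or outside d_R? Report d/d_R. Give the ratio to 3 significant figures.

outside; d/d_R ≈ 2.86

d_R = 1.26 × (11600 km) × (3940/4240)^(1/3) = 14260 km
d/d_R = (40800) / (14260) = 2.86
Since d/d_R > 1, the body is outside the Roche limit.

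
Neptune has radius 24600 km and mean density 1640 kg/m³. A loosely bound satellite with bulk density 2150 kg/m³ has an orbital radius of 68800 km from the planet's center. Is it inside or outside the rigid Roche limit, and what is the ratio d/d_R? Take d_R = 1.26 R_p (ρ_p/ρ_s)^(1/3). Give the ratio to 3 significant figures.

outside; d/d_R ≈ 2.43

d_R = 1.26 × (24600 km) × (1640/2150)^(1/3) = 28320 km
d/d_R = (68800) / (28320) = 2.43
Since d/d_R > 1, the body is outside the Roche limit.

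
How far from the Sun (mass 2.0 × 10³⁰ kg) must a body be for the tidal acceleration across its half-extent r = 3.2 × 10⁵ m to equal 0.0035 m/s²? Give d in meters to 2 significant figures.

2.9 × 10⁹ m

2GMr/d³ = a_tidal  ⇒  d = (2GMr / a_tidal)^(1/3)
d = (2 × 6.674×10⁻¹¹ × (2.0 × 10³⁰) × (3.2 × 10⁵) / (0.0035))^(1/3)
  = 2.9 × 10⁹ m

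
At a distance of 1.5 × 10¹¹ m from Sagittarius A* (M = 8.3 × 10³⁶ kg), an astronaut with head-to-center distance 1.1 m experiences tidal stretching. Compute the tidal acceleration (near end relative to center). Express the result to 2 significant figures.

3.6 × 10⁻⁷ m/s²

Δa = 2GMr/d³
   = 2 × (6.674 × 10⁻¹¹) × (8.3 × 10³⁶) × (1.1) / (1.5 × 10¹¹)³
   = 3.6 × 10⁻⁷ m/s²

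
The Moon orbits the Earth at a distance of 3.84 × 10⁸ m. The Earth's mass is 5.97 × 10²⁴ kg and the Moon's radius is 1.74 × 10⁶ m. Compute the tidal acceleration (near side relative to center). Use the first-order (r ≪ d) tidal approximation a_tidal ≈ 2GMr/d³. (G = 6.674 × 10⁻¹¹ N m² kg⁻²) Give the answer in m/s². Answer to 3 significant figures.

2.45 × 10⁻⁵ m/s²

Δa = 2GMr/d³
   = 2 × (6.674 × 10⁻¹¹) × (5.97 × 10²⁴) × (1.74 × 10⁶) / (3.84 × 10⁸)³
   = 2.45 × 10⁻⁵ m/s²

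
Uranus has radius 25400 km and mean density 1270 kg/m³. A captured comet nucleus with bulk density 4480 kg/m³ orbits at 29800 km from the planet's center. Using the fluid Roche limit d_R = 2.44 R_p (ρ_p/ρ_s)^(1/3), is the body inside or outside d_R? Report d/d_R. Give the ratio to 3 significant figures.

inside; d/d_R ≈ 0.732

d_R = 2.44 × (25400 km) × (1270/4480)^(1/3) = 40710 km
d/d_R = (29800) / (40710) = 0.732
Since d/d_R < 1, the body is inside the Roche limit.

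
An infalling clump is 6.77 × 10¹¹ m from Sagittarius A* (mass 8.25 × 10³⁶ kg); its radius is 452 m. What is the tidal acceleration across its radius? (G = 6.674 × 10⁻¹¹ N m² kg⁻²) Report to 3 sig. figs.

Δg = 2GMr/d³
   = 2 × (6.674 × 10⁻¹¹) × (8.25 × 10³⁶) × (452) / (6.77 × 10¹¹)³
   = 1.60 × 10⁻⁶ m/s²

1.60 × 10⁻⁶ m/s²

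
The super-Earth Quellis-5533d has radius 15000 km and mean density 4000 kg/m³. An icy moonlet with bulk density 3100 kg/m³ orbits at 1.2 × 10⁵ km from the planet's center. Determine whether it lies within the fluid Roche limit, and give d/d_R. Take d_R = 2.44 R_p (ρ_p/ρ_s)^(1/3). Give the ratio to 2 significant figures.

outside; d/d_R ≈ 3.0

d_R = 2.44 × (15000 km) × (4000/3100)^(1/3) = 39850 km
d/d_R = (1.2 × 10⁵) / (39850) = 3.0
Since d/d_R > 1, the body is outside the Roche limit.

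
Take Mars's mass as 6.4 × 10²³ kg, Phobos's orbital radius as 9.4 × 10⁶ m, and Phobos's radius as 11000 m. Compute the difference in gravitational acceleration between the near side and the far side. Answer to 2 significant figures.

2.3 × 10⁻³ m/s²

Δa = 4GMr/d³
   = 4 × (6.674 × 10⁻¹¹) × (6.4 × 10²³) × (11000) / (9.4 × 10⁶)³
   = 2.3 × 10⁻³ m/s²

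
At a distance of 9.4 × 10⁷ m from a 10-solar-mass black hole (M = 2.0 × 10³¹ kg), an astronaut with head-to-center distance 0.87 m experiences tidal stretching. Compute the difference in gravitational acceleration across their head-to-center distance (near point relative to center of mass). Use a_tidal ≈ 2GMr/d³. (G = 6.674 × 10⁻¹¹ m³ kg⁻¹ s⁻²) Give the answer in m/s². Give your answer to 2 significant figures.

2.8 × 10⁻³ m/s²

a_tidal = 2GMr/d³
        = 2 × (6.674 × 10⁻¹¹) × (2.0 × 10³¹) × (0.87) / (9.4 × 10⁷)³
        = 2.8 × 10⁻³ m/s²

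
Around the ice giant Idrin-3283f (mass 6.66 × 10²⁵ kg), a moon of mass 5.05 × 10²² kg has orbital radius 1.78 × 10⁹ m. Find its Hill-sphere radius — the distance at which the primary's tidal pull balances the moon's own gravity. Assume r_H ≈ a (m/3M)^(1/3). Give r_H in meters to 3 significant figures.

r_H ≈ a (m/3M)^(1/3)
    = (1.78 × 10⁹) × (5.05 × 10²² / (3 × 6.66 × 10²⁵))^(1/3)
    = 1.13 × 10⁸ m

1.13 × 10⁸ m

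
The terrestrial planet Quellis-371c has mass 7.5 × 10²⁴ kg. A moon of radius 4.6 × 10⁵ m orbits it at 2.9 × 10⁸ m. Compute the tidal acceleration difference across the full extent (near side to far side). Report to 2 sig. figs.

3.8 × 10⁻⁵ m/s²

a_tidal = 4GMr/d³
        = 4 × (6.674 × 10⁻¹¹) × (7.5 × 10²⁴) × (4.6 × 10⁵) / (2.9 × 10⁸)³
        = 3.8 × 10⁻⁵ m/s²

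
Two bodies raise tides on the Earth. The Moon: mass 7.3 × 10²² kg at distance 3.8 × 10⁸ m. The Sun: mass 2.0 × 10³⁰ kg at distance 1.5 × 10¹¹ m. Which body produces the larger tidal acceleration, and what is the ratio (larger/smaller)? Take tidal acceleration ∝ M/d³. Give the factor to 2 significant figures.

Tidal acceleration ∝ M/d³, so compare M/d³ for each.
The Moon: (7.3 × 10²²) / (3.8 × 10⁸)³ = 1.330 × 10⁻³
The Sun: (2.0 × 10³⁰) / (1.5 × 10¹¹)³ = 5.926 × 10⁻⁴
Ratio (larger/smaller) = 2.2

The Moon, by a factor of ≈ 2.2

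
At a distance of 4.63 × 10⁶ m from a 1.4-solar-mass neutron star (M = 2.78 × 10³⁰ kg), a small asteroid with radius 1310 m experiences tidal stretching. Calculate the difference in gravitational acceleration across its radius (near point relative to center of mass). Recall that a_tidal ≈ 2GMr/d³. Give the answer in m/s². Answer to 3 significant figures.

4.90 × 10³ m/s²

Δa = 2GMr/d³
   = 2 × (6.674 × 10⁻¹¹) × (2.78 × 10³⁰) × (1310) / (4.63 × 10⁶)³
   = 4.90 × 10³ m/s²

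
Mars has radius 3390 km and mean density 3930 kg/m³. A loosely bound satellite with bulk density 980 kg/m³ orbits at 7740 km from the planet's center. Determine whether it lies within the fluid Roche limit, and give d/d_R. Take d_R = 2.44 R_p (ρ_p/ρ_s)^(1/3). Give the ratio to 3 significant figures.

d_R = 2.44 × (3390 km) × (3930/980)^(1/3) = 13140 km
d/d_R = (7740) / (13140) = 0.589
Since d/d_R < 1, the body is inside the Roche limit.

inside; d/d_R ≈ 0.589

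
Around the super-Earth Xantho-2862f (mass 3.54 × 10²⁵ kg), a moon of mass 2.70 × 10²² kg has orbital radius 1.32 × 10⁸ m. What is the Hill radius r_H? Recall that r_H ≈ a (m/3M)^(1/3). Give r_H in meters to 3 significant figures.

8.36 × 10⁶ m

r_H ≈ a (m/3M)^(1/3)
    = (1.32 × 10⁸) × (2.70 × 10²² / (3 × 3.54 × 10²⁵))^(1/3)
    = 8.36 × 10⁶ m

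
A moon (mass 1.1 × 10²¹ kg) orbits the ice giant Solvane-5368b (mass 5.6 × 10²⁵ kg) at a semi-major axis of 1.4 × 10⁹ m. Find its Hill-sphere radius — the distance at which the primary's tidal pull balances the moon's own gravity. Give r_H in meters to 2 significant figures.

2.6 × 10⁷ m

r_H ≈ a (m/3M)^(1/3)
    = (1.4 × 10⁹) × (1.1 × 10²¹ / (3 × 5.6 × 10²⁵))^(1/3)
    = 2.6 × 10⁷ m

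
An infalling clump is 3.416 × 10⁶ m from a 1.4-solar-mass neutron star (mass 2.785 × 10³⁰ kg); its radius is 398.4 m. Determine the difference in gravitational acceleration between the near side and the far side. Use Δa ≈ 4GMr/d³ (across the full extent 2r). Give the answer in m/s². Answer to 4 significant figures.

7.431 × 10³ m/s²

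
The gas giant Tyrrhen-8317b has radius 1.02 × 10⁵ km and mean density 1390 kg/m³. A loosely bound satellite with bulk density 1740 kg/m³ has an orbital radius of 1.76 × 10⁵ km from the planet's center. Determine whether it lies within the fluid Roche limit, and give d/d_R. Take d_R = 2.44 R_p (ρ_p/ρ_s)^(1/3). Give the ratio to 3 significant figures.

inside; d/d_R ≈ 0.762

d_R = 2.44 × (1.02 × 10⁵ km) × (1390/1740)^(1/3) = 2.309 × 10⁵ km
d/d_R = (1.76 × 10⁵) / (2.309 × 10⁵) = 0.762
Since d/d_R < 1, the body is inside the Roche limit.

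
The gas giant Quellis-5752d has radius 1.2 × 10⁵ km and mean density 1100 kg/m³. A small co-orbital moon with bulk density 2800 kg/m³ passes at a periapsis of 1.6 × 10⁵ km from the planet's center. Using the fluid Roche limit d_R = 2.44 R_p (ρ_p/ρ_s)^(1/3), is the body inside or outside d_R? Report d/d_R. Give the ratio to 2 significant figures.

inside; d/d_R ≈ 0.75

d_R = 2.44 × (1.2 × 10⁵ km) × (1100/2800)^(1/3) = 2.144 × 10⁵ km
d/d_R = (1.6 × 10⁵) / (2.144 × 10⁵) = 0.75
Since d/d_R < 1, the body is inside the Roche limit.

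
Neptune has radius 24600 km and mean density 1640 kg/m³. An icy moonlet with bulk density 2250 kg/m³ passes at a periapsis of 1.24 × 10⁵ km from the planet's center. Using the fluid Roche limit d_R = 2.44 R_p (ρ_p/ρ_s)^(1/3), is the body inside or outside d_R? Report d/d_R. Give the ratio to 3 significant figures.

outside; d/d_R ≈ 2.30

d_R = 2.44 × (24600 km) × (1640/2250)^(1/3) = 54020 km
d/d_R = (1.24 × 10⁵) / (54020) = 2.30
Since d/d_R > 1, the body is outside the Roche limit.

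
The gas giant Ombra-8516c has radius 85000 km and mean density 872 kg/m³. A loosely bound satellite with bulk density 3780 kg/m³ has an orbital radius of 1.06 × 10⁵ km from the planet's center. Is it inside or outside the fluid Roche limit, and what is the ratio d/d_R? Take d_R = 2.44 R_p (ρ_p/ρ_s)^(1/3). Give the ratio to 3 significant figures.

inside; d/d_R ≈ 0.833

d_R = 2.44 × (85000 km) × (872/3780)^(1/3) = 1.272 × 10⁵ km
d/d_R = (1.06 × 10⁵) / (1.272 × 10⁵) = 0.833
Since d/d_R < 1, the body is inside the Roche limit.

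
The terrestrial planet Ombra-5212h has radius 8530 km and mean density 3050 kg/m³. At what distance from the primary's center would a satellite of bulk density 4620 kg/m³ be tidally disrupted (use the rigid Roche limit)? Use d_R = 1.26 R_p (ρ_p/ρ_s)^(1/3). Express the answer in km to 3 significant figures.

d_R = 1.26 × 8530 km × (3050/4620)^(1/3)
    = 9360 km

9360 km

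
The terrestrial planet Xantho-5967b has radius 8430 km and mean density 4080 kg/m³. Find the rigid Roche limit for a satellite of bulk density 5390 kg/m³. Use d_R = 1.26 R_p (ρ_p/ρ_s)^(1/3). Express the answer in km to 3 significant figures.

9680 km

d_R = 1.26 × 8430 km × (4080/5390)^(1/3)
    = 9680 km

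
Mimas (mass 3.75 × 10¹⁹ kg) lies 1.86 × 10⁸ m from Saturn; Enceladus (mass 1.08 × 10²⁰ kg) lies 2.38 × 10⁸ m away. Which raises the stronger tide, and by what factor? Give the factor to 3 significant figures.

Tidal acceleration ∝ M/d³, so compare M/d³ for each.
Mimas: (3.75 × 10¹⁹) / (1.86 × 10⁸)³ = 5.828 × 10⁻⁶
Enceladus: (1.08 × 10²⁰) / (2.38 × 10⁸)³ = 8.011 × 10⁻⁶
Ratio (larger/smaller) = 1.37

Enceladus, by a factor of ≈ 1.37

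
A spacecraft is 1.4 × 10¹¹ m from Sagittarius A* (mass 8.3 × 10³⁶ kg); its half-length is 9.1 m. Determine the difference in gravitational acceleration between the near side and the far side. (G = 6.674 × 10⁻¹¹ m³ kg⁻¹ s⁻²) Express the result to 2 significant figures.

7.3 × 10⁻⁶ m/s²

Δa = 4GMr/d³
   = 4 × (6.674 × 10⁻¹¹) × (8.3 × 10³⁶) × (9.1) / (1.4 × 10¹¹)³
   = 7.3 × 10⁻⁶ m/s²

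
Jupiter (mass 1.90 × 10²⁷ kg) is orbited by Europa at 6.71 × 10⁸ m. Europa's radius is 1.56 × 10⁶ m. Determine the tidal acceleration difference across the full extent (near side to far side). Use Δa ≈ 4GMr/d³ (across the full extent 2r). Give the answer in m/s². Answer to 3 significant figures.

Near-to-far spans 2r, so the tidal difference is twice the near-to-center value: 4GMr/d³.
Δg = 4GMr/d³
   = 4 × (6.674 × 10⁻¹¹) × (1.90 × 10²⁷) × (1.56 × 10⁶) / (6.71 × 10⁸)³
   = 2.62 × 10⁻³ m/s²

2.62 × 10⁻³ m/s²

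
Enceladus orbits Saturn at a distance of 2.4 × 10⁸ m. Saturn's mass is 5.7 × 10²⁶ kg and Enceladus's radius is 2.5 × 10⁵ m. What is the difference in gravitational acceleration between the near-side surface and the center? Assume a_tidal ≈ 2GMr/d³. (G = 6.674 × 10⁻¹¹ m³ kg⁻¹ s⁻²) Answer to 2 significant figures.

1.4 × 10⁻³ m/s²

Δa = 2GMr/d³
   = 2 × (6.674 × 10⁻¹¹) × (5.7 × 10²⁶) × (2.5 × 10⁵) / (2.4 × 10⁸)³
   = 1.4 × 10⁻³ m/s²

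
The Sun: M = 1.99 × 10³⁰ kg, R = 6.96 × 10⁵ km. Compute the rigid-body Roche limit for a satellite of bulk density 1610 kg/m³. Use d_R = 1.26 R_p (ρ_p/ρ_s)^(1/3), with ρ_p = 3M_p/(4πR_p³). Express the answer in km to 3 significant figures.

8.39 × 10⁵ km

ρ_p = 3M_p/(4πR_p³) = 3 × (1.99 × 10³⁰) / (4π × (6.96 × 10⁸ m)³) = 1410 kg/m³
d_R = 1.26 × 6.96 × 10⁵ km × (1410/1610)^(1/3)
    = 8.39 × 10⁵ km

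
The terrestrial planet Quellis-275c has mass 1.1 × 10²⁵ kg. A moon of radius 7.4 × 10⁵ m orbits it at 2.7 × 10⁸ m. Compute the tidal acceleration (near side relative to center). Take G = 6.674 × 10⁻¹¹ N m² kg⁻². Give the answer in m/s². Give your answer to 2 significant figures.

5.5 × 10⁻⁵ m/s²

Δg = 2GMr/d³
   = 2 × (6.674 × 10⁻¹¹) × (1.1 × 10²⁵) × (7.4 × 10⁵) / (2.7 × 10⁸)³
   = 5.5 × 10⁻⁵ m/s²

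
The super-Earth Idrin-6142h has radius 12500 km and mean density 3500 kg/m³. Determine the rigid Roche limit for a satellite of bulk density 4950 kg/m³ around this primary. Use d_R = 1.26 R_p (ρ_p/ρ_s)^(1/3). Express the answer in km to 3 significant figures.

14000 km

d_R = 1.26 × 12500 km × (3500/4950)^(1/3)
    = 14000 km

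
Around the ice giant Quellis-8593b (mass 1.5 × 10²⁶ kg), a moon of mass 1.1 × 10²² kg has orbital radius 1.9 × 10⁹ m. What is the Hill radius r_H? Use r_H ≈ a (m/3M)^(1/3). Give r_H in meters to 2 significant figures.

5.5 × 10⁷ m

r_H ≈ a (m/3M)^(1/3)
    = (1.9 × 10⁹) × (1.1 × 10²² / (3 × 1.5 × 10²⁶))^(1/3)
    = 5.5 × 10⁷ m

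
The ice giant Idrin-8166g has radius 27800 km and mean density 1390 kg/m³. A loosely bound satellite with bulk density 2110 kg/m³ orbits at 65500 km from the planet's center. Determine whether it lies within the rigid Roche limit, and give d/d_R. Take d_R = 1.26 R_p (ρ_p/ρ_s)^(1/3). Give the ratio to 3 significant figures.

outside; d/d_R ≈ 2.15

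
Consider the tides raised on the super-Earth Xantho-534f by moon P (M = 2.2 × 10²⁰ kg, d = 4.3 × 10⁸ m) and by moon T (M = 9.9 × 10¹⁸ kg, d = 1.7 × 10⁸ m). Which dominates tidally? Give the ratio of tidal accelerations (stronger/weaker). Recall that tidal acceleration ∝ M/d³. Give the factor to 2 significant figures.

Moon P, by a factor of ≈ 1.4

Tidal stretch scales as M/d³; compute that for each body.
Moon P: (2.2 × 10²⁰) / (4.3 × 10⁸)³ = 2.767 × 10⁻⁶
Moon T: (9.9 × 10¹⁸) / (1.7 × 10⁸)³ = 2.015 × 10⁻⁶
Ratio (larger/smaller) = 1.4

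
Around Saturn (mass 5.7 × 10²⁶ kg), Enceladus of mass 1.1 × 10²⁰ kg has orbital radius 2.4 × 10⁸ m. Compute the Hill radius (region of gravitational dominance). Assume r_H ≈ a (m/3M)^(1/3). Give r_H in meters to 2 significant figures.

9.6 × 10⁵ m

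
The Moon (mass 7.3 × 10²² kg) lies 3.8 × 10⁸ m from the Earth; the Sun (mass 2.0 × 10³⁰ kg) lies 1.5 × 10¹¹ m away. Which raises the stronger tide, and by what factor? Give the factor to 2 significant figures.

The Moon, by a factor of ≈ 2.2

Compare M/d³ for the two perturbers:
The Moon: (7.3 × 10²²) / (3.8 × 10⁸)³ = 1.330 × 10⁻³
The Sun: (2.0 × 10³⁰) / (1.5 × 10¹¹)³ = 5.926 × 10⁻⁴
Ratio (larger/smaller) = 2.2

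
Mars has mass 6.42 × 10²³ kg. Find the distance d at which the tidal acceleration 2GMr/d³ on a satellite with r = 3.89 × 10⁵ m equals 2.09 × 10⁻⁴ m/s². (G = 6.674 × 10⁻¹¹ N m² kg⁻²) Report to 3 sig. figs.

5.42 × 10⁷ m

2GMr/d³ = a_tidal  ⇒  d = (2GMr / a_tidal)^(1/3)
d = (2 × 6.674×10⁻¹¹ × (6.42 × 10²³) × (3.89 × 10⁵) / (2.09 × 10⁻⁴))^(1/3)
  = 5.42 × 10⁷ m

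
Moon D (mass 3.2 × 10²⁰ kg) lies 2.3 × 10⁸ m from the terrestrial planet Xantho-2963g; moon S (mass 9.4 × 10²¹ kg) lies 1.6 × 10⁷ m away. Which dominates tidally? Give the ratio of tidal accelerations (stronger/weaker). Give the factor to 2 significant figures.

Moon S, by a factor of ≈ 87000

Compare M/d³ for the two perturbers:
Moon D: (3.2 × 10²⁰) / (2.3 × 10⁸)³ = 2.630 × 10⁻⁵
Moon S: (9.4 × 10²¹) / (1.6 × 10⁷)³ = 2.295
Ratio (larger/smaller) = 87000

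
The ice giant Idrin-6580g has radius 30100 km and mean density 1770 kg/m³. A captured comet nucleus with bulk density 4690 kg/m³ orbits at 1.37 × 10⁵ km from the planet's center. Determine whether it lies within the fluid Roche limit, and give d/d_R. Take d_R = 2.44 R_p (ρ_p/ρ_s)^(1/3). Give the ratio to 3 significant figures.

outside; d/d_R ≈ 2.58

d_R = 2.44 × (30100 km) × (1770/4690)^(1/3) = 53070 km
d/d_R = (1.37 × 10⁵) / (53070) = 2.58
Since d/d_R > 1, the body is outside the Roche limit.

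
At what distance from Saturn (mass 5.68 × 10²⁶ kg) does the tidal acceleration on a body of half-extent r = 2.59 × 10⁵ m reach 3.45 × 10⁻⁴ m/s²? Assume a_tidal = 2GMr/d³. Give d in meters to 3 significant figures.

3.85 × 10⁸ m

2GMr/d³ = a_tidal  ⇒  d = (2GMr / a_tidal)^(1/3)
d = (2 × 6.674×10⁻¹¹ × (5.68 × 10²⁶) × (2.59 × 10⁵) / (3.45 × 10⁻⁴))^(1/3)
  = 3.85 × 10⁸ m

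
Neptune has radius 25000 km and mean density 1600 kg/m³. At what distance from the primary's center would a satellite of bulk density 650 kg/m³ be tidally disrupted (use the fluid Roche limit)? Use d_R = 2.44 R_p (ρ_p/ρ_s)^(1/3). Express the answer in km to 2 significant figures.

82000 km

d_R = 2.44 × 25000 km × (1600/650)^(1/3)
    = 82000 km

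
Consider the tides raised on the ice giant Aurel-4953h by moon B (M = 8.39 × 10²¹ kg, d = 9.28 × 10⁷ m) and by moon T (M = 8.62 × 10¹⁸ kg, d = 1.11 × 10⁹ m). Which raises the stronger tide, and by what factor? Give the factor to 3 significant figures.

The tide-raising term goes as M/d³ (the gradient of a 1/d² field).
Moon B: (8.39 × 10²¹) / (9.28 × 10⁷)³ = 1.050 × 10⁻²
Moon T: (8.62 × 10¹⁸) / (1.11 × 10⁹)³ = 6.303 × 10⁻⁹
Ratio (larger/smaller) = 1.67 × 10⁶

Moon B, by a factor of ≈ 1.67 × 10⁶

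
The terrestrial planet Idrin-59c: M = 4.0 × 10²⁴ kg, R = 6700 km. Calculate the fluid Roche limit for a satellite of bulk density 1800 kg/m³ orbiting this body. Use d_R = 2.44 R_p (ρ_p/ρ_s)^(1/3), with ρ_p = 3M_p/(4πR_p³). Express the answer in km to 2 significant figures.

ρ_p = 3M_p/(4πR_p³) = 3 × (4.0 × 10²⁴) / (4π × (6.7 × 10⁶ m)³) = 3200 kg/m³
d_R = 2.44 × 6700 km × (3200/1800)^(1/3)
    = 20000 km

20000 km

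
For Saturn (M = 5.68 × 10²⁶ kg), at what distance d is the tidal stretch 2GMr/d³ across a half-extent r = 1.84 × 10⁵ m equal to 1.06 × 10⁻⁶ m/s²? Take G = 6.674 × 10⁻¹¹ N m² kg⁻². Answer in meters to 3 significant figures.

2.36 × 10⁹ m

2GMr/d³ = a_tidal  ⇒  d = (2GMr / a_tidal)^(1/3)
d = (2 × 6.674×10⁻¹¹ × (5.68 × 10²⁶) × (1.84 × 10⁵) / (1.06 × 10⁻⁶))^(1/3)
  = 2.36 × 10⁹ m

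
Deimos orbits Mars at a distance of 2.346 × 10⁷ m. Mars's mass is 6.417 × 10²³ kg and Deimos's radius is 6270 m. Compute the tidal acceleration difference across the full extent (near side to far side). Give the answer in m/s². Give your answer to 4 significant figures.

a_tidal = 4GMr/d³
        = 4 × (6.674 × 10⁻¹¹) × (6.417 × 10²³) × (6270) / (2.346 × 10⁷)³
        = 8.319 × 10⁻⁵ m/s²

8.319 × 10⁻⁵ m/s²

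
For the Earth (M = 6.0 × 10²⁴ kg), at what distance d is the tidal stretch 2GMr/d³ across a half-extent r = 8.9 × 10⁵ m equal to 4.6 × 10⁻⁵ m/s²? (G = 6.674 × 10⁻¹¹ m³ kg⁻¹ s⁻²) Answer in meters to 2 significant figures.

2.5 × 10⁸ m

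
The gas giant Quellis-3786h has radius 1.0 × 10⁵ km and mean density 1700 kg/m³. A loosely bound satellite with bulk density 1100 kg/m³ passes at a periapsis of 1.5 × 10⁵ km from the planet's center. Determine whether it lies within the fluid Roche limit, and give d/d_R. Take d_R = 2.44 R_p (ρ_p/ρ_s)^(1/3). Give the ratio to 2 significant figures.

d_R = 2.44 × (1.0 × 10⁵ km) × (1700/1100)^(1/3) = 2.821 × 10⁵ km
d/d_R = (1.5 × 10⁵) / (2.821 × 10⁵) = 0.53
Since d/d_R < 1, the body is inside the Roche limit.

inside; d/d_R ≈ 0.53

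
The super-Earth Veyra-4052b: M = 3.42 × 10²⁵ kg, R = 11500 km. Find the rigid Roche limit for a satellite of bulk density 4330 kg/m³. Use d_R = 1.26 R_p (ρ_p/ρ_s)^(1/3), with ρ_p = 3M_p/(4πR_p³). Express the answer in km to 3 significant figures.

ρ_p = 3M_p/(4πR_p³) = 3 × (3.42 × 10²⁵) / (4π × (1.15 × 10⁷ m)³) = 5370 kg/m³
d_R = 1.26 × 11500 km × (5370/4330)^(1/3)
    = 15600 km

15600 km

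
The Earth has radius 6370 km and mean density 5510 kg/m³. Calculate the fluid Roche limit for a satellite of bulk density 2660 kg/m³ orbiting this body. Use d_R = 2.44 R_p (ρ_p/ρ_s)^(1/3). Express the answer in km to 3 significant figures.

d_R = 2.44 × 6370 km × (5510/2660)^(1/3)
    = 19800 km

19800 km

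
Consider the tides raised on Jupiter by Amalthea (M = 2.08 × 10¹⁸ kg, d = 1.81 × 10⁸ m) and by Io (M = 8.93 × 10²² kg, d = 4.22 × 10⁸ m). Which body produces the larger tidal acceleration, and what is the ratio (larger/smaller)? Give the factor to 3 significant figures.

Tidal stretch scales as M/d³; compute that for each body.
Amalthea: (2.08 × 10¹⁸) / (1.81 × 10⁸)³ = 3.508 × 10⁻⁷
Io: (8.93 × 10²²) / (4.22 × 10⁸)³ = 1.188 × 10⁻³
Ratio (larger/smaller) = 3390

Io, by a factor of ≈ 3390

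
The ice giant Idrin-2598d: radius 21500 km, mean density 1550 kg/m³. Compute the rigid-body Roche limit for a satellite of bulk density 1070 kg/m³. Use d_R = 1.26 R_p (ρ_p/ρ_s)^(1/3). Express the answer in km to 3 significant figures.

30700 km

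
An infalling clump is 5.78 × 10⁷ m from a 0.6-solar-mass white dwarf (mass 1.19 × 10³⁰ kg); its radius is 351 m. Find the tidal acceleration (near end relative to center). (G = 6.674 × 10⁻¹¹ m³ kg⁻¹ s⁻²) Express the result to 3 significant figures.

Since r ≪ d, expand the inverse-square field across one radius to get the leading 2GMr/d³ term.
a_tidal = 2GMr/d³
        = 2 × (6.674 × 10⁻¹¹) × (1.19 × 10³⁰) × (351) / (5.78 × 10⁷)³
        = 2.89 × 10⁻¹ m/s²

2.89 × 10⁻¹ m/s²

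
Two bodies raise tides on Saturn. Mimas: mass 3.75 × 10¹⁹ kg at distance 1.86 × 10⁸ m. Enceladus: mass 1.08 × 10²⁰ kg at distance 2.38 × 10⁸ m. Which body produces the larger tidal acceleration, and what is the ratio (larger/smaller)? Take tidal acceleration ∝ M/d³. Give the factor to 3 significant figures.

Compare M/d³ for the two perturbers:
Mimas: (3.75 × 10¹⁹) / (1.86 × 10⁸)³ = 5.828 × 10⁻⁶
Enceladus: (1.08 × 10²⁰) / (2.38 × 10⁸)³ = 8.011 × 10⁻⁶
Ratio (larger/smaller) = 1.37

Enceladus, by a factor of ≈ 1.37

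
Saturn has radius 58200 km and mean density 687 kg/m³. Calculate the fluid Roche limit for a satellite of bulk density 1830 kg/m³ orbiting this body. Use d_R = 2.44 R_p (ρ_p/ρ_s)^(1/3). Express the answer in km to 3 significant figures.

d_R = 2.44 × 58200 km × (687/1830)^(1/3)
    = 1.02 × 10⁵ km

1.02 × 10⁵ km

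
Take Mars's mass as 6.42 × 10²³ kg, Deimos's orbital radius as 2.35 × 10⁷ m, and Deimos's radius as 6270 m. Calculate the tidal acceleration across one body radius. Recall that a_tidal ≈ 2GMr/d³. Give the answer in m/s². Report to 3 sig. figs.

4.14 × 10⁻⁵ m/s²

Δa = 2GMr/d³
   = 2 × (6.674 × 10⁻¹¹) × (6.42 × 10²³) × (6270) / (2.35 × 10⁷)³
   = 4.14 × 10⁻⁵ m/s²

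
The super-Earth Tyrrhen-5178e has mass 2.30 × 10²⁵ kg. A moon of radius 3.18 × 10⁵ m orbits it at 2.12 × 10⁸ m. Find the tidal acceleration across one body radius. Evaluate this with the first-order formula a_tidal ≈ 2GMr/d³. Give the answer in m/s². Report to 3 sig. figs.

1.02 × 10⁻⁴ m/s²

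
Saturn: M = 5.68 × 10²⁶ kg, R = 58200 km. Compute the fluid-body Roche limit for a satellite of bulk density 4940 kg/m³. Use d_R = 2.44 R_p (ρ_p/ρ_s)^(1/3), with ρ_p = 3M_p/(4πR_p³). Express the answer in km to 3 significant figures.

ρ_p = 3M_p/(4πR_p³) = 3 × (5.68 × 10²⁶) / (4π × (5.82 × 10⁷ m)³) = 688 kg/m³
d_R = 2.44 × 58200 km × (688/4940)^(1/3)
    = 73600 km

73600 km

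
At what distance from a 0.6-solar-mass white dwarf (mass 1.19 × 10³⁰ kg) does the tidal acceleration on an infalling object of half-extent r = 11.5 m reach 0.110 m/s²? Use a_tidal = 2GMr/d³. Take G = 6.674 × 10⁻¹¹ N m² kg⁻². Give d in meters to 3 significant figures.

2.55 × 10⁷ m

2GMr/d³ = a_tidal  ⇒  d = (2GMr / a_tidal)^(1/3)
d = (2 × 6.674×10⁻¹¹ × (1.19 × 10³⁰) × (11.5) / (0.110))^(1/3)
  = 2.55 × 10⁷ m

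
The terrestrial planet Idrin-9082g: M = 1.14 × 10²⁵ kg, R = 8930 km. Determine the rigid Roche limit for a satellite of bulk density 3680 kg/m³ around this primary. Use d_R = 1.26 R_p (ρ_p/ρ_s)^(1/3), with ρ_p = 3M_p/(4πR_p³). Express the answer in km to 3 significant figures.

ρ_p = 3M_p/(4πR_p³) = 3 × (1.14 × 10²⁵) / (4π × (8.93 × 10⁶ m)³) = 3820 kg/m³
d_R = 1.26 × 8930 km × (3820/3680)^(1/3)
    = 11400 km

11400 km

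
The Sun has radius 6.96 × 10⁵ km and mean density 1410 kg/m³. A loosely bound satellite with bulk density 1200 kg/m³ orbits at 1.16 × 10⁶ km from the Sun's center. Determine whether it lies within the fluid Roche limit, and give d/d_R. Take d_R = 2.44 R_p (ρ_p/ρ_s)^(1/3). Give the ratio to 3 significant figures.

inside; d/d_R ≈ 0.647

d_R = 2.44 × (6.96 × 10⁵ km) × (1410/1200)^(1/3) = 1.792 × 10⁶ km
d/d_R = (1.16 × 10⁶) / (1.792 × 10⁶) = 0.647
Since d/d_R < 1, the body is inside the Roche limit.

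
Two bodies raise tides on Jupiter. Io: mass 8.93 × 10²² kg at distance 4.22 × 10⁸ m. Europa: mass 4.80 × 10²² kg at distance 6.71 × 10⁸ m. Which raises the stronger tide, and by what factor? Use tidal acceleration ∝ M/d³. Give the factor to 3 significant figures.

Compare M/d³ for the two perturbers:
Io: (8.93 × 10²²) / (4.22 × 10⁸)³ = 1.188 × 10⁻³
Europa: (4.80 × 10²²) / (6.71 × 10⁸)³ = 1.589 × 10⁻⁴
Ratio (larger/smaller) = 7.48

Io, by a factor of ≈ 7.48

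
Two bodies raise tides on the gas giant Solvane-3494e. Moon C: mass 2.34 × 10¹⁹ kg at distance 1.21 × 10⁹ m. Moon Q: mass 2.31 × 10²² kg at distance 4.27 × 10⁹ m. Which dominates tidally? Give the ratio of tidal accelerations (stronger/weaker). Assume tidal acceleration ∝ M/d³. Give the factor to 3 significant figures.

Moon Q, by a factor of ≈ 22.5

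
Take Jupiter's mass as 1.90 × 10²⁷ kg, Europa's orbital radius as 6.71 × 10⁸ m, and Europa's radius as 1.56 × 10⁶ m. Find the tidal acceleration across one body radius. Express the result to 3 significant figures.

Since r ≪ d, expand the inverse-square field across one radius to get the leading 2GMr/d³ term.
Δg = 2GMr/d³
   = 2 × (6.674 × 10⁻¹¹) × (1.90 × 10²⁷) × (1.56 × 10⁶) / (6.71 × 10⁸)³
   = 1.31 × 10⁻³ m/s²

1.31 × 10⁻³ m/s²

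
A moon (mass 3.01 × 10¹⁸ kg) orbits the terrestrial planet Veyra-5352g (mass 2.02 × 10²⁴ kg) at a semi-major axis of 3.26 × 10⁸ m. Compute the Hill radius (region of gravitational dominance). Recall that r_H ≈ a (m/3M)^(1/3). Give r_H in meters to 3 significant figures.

2.58 × 10⁶ m

r_H ≈ a (m/3M)^(1/3)
    = (3.26 × 10⁸) × (3.01 × 10¹⁸ / (3 × 2.02 × 10²⁴))^(1/3)
    = 2.58 × 10⁶ m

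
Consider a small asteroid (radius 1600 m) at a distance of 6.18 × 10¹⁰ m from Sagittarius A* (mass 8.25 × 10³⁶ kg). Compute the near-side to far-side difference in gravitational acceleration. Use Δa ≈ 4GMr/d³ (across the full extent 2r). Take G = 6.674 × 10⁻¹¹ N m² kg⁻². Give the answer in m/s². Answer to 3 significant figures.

1.49 × 10⁻² m/s²

Δa = 4GMr/d³
   = 4 × (6.674 × 10⁻¹¹) × (8.25 × 10³⁶) × (1600) / (6.18 × 10¹⁰)³
   = 1.49 × 10⁻² m/s²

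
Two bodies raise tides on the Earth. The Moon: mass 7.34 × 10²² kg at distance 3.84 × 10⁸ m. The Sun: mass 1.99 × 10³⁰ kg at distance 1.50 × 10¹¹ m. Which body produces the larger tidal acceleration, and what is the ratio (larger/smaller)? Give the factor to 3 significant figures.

Tidal stretch scales as M/d³; compute that for each body.
The Moon: (7.34 × 10²²) / (3.84 × 10⁸)³ = 1.296 × 10⁻³
The Sun: (1.99 × 10³⁰) / (1.50 × 10¹¹)³ = 5.896 × 10⁻⁴
Ratio (larger/smaller) = 2.20

The Moon, by a factor of ≈ 2.20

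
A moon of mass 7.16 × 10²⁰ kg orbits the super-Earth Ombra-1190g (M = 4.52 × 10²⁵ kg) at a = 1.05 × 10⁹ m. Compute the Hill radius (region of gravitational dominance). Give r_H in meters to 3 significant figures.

r_H ≈ a (m/3M)^(1/3)
    = (1.05 × 10⁹) × (7.16 × 10²⁰ / (3 × 4.52 × 10²⁵))^(1/3)
    = 1.83 × 10⁷ m

1.83 × 10⁷ m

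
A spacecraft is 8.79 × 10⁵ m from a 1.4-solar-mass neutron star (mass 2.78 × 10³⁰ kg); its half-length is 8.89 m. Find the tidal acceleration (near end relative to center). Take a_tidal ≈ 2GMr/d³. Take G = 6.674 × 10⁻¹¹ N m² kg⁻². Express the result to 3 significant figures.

4.86 × 10³ m/s²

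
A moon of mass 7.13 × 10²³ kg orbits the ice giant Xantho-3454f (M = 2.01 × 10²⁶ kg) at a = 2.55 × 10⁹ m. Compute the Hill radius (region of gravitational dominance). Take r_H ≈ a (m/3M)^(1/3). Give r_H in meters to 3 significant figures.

2.70 × 10⁸ m

r_H ≈ a (m/3M)^(1/3)
    = (2.55 × 10⁹) × (7.13 × 10²³ / (3 × 2.01 × 10²⁶))^(1/3)
    = 2.70 × 10⁸ m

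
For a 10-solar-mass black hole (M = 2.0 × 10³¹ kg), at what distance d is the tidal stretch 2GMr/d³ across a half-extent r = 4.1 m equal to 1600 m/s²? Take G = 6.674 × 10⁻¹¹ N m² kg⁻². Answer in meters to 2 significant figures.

2GMr/d³ = a_tidal  ⇒  d = (2GMr / a_tidal)^(1/3)
d = (2 × 6.674×10⁻¹¹ × (2.0 × 10³¹) × (4.1) / (1600))^(1/3)
  = 1.9 × 10⁶ m

1.9 × 10⁶ m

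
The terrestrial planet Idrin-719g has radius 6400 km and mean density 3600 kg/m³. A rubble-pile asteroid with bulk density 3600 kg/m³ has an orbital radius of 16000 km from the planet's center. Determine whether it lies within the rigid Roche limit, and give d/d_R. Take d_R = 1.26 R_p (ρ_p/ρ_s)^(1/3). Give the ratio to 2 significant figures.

d_R = 1.26 × (6400 km) × (3600/3600)^(1/3) = 8064 km
d/d_R = (16000) / (8064) = 2.0
Since d/d_R > 1, the body is outside the Roche limit.

outside; d/d_R ≈ 2.0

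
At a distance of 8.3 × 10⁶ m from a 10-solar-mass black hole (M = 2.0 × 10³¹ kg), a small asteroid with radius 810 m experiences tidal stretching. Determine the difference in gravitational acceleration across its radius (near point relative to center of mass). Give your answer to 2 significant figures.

3.8 × 10³ m/s²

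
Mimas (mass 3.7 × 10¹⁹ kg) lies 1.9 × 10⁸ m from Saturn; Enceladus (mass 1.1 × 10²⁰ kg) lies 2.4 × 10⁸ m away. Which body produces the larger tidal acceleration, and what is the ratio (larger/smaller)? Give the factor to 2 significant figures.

Tidal acceleration ∝ M/d³, so compare M/d³ for each.
Mimas: (3.7 × 10¹⁹) / (1.9 × 10⁸)³ = 5.394 × 10⁻⁶
Enceladus: (1.1 × 10²⁰) / (2.4 × 10⁸)³ = 7.957 × 10⁻⁶
Ratio (larger/smaller) = 1.5

Enceladus, by a factor of ≈ 1.5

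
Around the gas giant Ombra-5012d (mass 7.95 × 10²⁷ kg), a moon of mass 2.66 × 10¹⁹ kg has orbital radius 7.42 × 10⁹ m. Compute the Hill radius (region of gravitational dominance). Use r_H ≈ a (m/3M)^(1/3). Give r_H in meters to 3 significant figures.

r_H ≈ a (m/3M)^(1/3)
    = (7.42 × 10⁹) × (2.66 × 10¹⁹ / (3 × 7.95 × 10²⁷))^(1/3)
    = 7.69 × 10⁶ m

7.69 × 10⁶ m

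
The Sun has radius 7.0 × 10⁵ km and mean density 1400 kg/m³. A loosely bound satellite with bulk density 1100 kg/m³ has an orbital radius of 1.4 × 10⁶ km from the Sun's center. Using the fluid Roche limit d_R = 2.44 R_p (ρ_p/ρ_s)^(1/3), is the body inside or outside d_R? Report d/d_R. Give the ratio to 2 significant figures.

inside; d/d_R ≈ 0.76

d_R = 2.44 × (7.0 × 10⁵ km) × (1400/1100)^(1/3) = 1.851 × 10⁶ km
d/d_R = (1.4 × 10⁶) / (1.851 × 10⁶) = 0.76
Since d/d_R < 1, the body is inside the Roche limit.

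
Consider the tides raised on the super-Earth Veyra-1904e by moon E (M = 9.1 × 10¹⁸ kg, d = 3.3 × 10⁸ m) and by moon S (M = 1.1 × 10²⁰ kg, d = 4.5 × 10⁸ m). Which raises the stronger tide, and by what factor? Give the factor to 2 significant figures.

Moon S, by a factor of ≈ 4.8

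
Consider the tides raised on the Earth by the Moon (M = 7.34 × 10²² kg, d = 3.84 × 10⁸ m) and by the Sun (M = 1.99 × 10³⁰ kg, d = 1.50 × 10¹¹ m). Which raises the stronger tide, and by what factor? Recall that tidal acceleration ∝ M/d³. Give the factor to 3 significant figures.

The Moon, by a factor of ≈ 2.20

Tidal stretch scales as M/d³; compute that for each body.
The Moon: (7.34 × 10²²) / (3.84 × 10⁸)³ = 1.296 × 10⁻³
The Sun: (1.99 × 10³⁰) / (1.50 × 10¹¹)³ = 5.896 × 10⁻⁴
Ratio (larger/smaller) = 2.20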